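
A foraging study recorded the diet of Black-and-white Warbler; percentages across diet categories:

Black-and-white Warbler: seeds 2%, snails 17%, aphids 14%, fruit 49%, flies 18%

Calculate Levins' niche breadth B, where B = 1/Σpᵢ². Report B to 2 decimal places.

3.11

Convert percentages to proportions (divide by 100).
Σpᵢ² = 0.02² + 0.17² + 0.14² + 0.49² + 0.18² = 0.0004 + 0.0289 + 0.0196 + 0.2401 + 0.0324 = 0.3214
B = 1 / 0.3214 = 3.1114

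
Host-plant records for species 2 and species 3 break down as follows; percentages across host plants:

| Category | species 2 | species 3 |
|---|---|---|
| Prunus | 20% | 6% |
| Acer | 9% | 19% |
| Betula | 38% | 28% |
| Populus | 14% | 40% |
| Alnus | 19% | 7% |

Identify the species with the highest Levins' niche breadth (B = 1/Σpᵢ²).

species 2

Convert percentages to proportions (divide by 100).
Σp_2ᵢ² = 0.20² + 0.09² + 0.38² + 0.14² + 0.19² = 0.0400 + 0.0081 + 0.1444 + 0.0196 + 0.0361 = 0.2482
B_2 = 1 / 0.2482 = 4.0290
Σp_3ᵢ² = 0.06² + 0.19² + 0.28² + 0.40² + 0.07² = 0.0036 + 0.0361 + 0.0784 + 0.1600 + 0.0049 = 0.2830
B_3 = 1 / 0.2830 = 3.5336
Highest B → broadest niche (most generalist): species 2 (B = 4.03).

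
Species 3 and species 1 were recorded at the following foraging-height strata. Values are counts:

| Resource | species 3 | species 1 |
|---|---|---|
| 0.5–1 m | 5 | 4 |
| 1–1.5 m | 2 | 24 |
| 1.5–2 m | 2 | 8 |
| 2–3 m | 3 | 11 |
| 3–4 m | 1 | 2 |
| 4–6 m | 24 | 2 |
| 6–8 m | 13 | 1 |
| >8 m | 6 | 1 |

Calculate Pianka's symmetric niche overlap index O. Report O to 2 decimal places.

0.23

Proportions for species 3 (n=56): 5/56=0.0893, 2/56=0.0357, 2/56=0.0357, 3/56=0.0536, 1/56=0.0179, 24/56=0.4286, 13/56=0.2321, 6/56=0.1071
Proportions for species 1 (n=53): 4/53=0.0755, 24/53=0.4528, 8/53=0.1509, 11/53=0.2075, 2/53=0.0377, 2/53=0.0377, 1/53=0.0189, 1/53=0.0189
Σ p₁ᵢp₂ᵢ = 0.006742 + 0.016165 + 0.005387 + 0.011122 + 0.000675 + 0.016158 + 0.004387 + 0.002024 = 0.062660
Σp_1ᵢ² = 0.0893² + 0.0357² + 0.0357² + 0.0536² + 0.0179² + 0.4286² + 0.2321² + 0.1071² = 0.007974 + 0.001274 + 0.001274 + 0.002873 + 0.000320 + 0.183698 + 0.053870 + 0.011470 = 0.262753
Σp_2ᵢ² = 0.0755² + 0.4528² + 0.1509² + 0.2075² + 0.0377² + 0.0377² + 0.0189² + 0.0189² = 0.005700 + 0.205028 + 0.022771 + 0.043056 + 0.001421 + 0.001421 + 0.000357 + 0.000357 = 0.280111
O = 0.062660 / √(0.262753 × 0.280111) = 0.062660 / 0.2712932 = 0.2310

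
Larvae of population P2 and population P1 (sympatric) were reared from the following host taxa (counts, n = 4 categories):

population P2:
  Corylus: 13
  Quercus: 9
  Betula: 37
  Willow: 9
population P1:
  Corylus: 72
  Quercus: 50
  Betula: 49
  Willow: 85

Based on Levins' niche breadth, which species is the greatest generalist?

population P1

Proportions for population P2 (n=68): 13/68=0.1912, 9/68=0.1324, 37/68=0.5441, 9/68=0.1324
Proportions for population P1 (n=256): 72/256=0.2813, 50/256=0.1953, 49/256=0.1914, 85/256=0.3320
Σp_P2ᵢ² = 0.1912² + 0.1324² + 0.5441² + 0.1324² = 0.036557 + 0.017530 + 0.296045 + 0.017530 = 0.367662
B_P2 = 1 / 0.367662 = 2.7199
Σp_P1ᵢ² = 0.2813² + 0.1953² + 0.1914² + 0.3320² = 0.079130 + 0.038142 + 0.036634 + 0.110224 = 0.264130
B_P1 = 1 / 0.264130 = 3.7860
Highest B → broadest niche (most generalist): population P1 (B = 3.79).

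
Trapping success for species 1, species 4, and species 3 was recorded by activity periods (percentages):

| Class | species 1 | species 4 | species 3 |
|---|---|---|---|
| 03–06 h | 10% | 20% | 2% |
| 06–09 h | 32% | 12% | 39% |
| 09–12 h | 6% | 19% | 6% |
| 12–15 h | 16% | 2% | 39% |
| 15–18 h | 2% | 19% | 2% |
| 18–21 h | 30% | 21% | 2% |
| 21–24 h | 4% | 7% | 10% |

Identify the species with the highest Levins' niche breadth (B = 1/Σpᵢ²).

Convert percentages to proportions (divide by 100).
Σp_1ᵢ² = 0.10² + 0.32² + 0.06² + 0.16² + 0.02² + 0.30² + 0.04² = 0.0100 + 0.1024 + 0.0036 + 0.0256 + 0.0004 + 0.0900 + 0.0016 = 0.2336
B_1 = 1 / 0.2336 = 4.2808
Σp_4ᵢ² = 0.20² + 0.12² + 0.19² + 0.02² + 0.19² + 0.21² + 0.07² = 0.0400 + 0.0144 + 0.0361 + 0.0004 + 0.0361 + 0.0441 + 0.0049 = 0.1760
B_4 = 1 / 0.1760 = 5.6818
Σp_3ᵢ² = 0.02² + 0.39² + 0.06² + 0.39² + 0.02² + 0.02² + 0.10² = 0.0004 + 0.1521 + 0.0036 + 0.1521 + 0.0004 + 0.0004 + 0.0100 = 0.3190
B_3 = 1 / 0.3190 = 3.1348
Highest B → broadest niche (most generalist): species 4 (B = 5.68).

species 4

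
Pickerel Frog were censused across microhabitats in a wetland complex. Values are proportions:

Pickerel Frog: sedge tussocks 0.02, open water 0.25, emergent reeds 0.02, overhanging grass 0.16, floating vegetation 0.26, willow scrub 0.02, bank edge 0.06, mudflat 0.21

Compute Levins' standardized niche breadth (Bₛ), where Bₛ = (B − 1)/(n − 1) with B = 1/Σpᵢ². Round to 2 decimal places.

0.56

Σpᵢ² = 0.02² + 0.25² + 0.02² + 0.16² + 0.26² + 0.02² + 0.06² + 0.21² = 0.0004 + 0.0625 + 0.0004 + 0.0256 + 0.0676 + 0.0004 + 0.0036 + 0.0441 = 0.2046
B = 1 / 0.2046 = 4.8876
Bₛ = (B − 1)/(n − 1) = (4.8876 − 1)/(8 − 1) = 3.8876/7 = 0.5554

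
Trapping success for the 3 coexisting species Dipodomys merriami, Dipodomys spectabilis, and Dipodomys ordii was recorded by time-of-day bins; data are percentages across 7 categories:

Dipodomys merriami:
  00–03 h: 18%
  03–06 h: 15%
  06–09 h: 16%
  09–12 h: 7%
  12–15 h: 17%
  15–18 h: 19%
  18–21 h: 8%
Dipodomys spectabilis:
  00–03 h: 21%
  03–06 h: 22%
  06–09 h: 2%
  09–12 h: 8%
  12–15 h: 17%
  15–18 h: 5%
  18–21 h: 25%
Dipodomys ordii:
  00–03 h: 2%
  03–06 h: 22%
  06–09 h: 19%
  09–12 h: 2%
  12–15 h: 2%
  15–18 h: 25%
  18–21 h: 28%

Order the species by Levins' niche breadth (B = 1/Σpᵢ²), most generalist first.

Convert percentages to proportions (divide by 100).
Σp_merrᵢ² = 0.18² + 0.15² + 0.16² + 0.07² + 0.17² + 0.19² + 0.08² = 0.0324 + 0.0225 + 0.0256 + 0.0049 + 0.0289 + 0.0361 + 0.0064 = 0.1568
B_merr = 1 / 0.1568 = 6.3776
Σp_specᵢ² = 0.21² + 0.22² + 0.02² + 0.08² + 0.17² + 0.05² + 0.25² = 0.0441 + 0.0484 + 0.0004 + 0.0064 + 0.0289 + 0.0025 + 0.0625 = 0.1932
B_spec = 1 / 0.1932 = 5.1760
Σp_ordiᵢ² = 0.02² + 0.22² + 0.19² + 0.02² + 0.02² + 0.25² + 0.28² = 0.0004 + 0.0484 + 0.0361 + 0.0004 + 0.0004 + 0.0625 + 0.0784 = 0.2266
B_ordi = 1 / 0.2266 = 4.4131
Ranking by B (broadest → narrowest): Dipodomys merriami (6.38) > Dipodomys spectabilis (5.18) > Dipodomys ordii (4.41)

Dipodomys merriami > Dipodomys spectabilis > Dipodomys ordii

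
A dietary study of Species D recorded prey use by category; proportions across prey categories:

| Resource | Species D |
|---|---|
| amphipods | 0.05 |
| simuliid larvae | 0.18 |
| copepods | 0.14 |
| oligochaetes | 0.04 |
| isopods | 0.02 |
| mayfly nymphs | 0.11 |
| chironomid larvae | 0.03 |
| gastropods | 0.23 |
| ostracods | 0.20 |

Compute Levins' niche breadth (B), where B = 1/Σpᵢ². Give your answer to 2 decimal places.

Σpᵢ² = 0.05² + 0.18² + 0.14² + 0.04² + 0.02² + 0.11² + 0.03² + 0.23² + 0.20² = 0.0025 + 0.0324 + 0.0196 + 0.0016 + 0.0004 + 0.0121 + 0.0009 + 0.0529 + 0.0400 = 0.1624
B = 1 / 0.1624 = 6.1576

6.16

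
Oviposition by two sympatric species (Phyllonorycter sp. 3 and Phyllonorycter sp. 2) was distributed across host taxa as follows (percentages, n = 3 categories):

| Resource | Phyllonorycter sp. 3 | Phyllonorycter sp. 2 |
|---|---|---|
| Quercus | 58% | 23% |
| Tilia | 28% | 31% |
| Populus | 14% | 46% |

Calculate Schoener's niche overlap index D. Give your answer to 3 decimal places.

0.650

Convert percentages to proportions (divide by 100).
Σ|p₁ᵢ − p₂ᵢ| = 0.35 + 0.03 + 0.32 = 0.70
D = 1 − ½ × 0.70 = 1 − 0.350 = 0.65000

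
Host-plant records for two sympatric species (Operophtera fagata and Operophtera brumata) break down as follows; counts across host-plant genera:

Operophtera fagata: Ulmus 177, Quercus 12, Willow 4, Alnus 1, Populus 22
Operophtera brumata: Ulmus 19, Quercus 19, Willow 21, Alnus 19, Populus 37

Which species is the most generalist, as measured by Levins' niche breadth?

Operophtera brumata

Proportions for Operophtera fagata (n=216): 177/216=0.8194, 12/216=0.0556, 4/216=0.0185, 1/216=0.0046, 22/216=0.1019
Proportions for Operophtera brumata (n=115): 19/115=0.1652, 19/115=0.1652, 21/115=0.1826, 19/115=0.1652, 37/115=0.3217
Σp_fagaᵢ² = 0.8194² + 0.0556² + 0.0185² + 0.0046² + 0.1019² = 0.671416 + 0.003091 + 0.000342 + 0.000021 + 0.010384 = 0.685254
B_faga = 1 / 0.685254 = 1.4593
Σp_brumᵢ² = 0.1652² + 0.1652² + 0.1826² + 0.1652² + 0.3217² = 0.027291 + 0.027291 + 0.033343 + 0.027291 + 0.103491 = 0.218707
B_brum = 1 / 0.218707 = 4.5723
Highest B → broadest niche (most generalist): Operophtera brumata (B = 4.57).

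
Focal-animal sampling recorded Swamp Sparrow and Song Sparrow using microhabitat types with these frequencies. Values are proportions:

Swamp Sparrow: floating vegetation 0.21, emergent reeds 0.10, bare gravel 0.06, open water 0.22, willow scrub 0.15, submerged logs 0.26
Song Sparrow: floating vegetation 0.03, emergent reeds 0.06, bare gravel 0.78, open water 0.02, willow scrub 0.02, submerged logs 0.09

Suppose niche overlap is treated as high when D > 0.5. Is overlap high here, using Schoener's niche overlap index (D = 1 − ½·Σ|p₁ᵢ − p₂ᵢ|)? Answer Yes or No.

No

Σ|p₁ᵢ − p₂ᵢ| = 0.18 + 0.04 + 0.72 + 0.20 + 0.13 + 0.17 = 1.44
D = 1 − ½ × 1.44 = 1 − 0.720 = 0.2800
D = 0.2800 < 0.5 → No.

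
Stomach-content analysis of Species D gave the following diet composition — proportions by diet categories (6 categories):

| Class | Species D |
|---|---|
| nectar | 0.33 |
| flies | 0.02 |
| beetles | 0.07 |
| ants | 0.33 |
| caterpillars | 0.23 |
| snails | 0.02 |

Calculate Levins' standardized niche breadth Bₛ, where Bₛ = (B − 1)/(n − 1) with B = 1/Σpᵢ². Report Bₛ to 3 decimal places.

Σpᵢ² = 0.33² + 0.02² + 0.07² + 0.33² + 0.23² + 0.02² = 0.1089 + 0.0004 + 0.0049 + 0.1089 + 0.0529 + 0.0004 = 0.2764
B = 1 / 0.2764 = 3.61795
Bₛ = (B − 1)/(n − 1) = (3.61795 − 1)/(6 − 1) = 2.61795/5 = 0.52359

0.524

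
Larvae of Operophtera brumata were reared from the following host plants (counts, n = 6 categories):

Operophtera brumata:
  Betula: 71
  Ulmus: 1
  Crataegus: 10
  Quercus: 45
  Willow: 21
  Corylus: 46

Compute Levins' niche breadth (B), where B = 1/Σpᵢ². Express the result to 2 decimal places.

Proportions for Operophtera brumata (n=194): 71/194=0.3660, 1/194=0.0052, 10/194=0.0515, 45/194=0.2320, 21/194=0.1082, 46/194=0.2371
Σpᵢ² = 0.3660² + 0.0052² + 0.0515² + 0.2320² + 0.1082² + 0.2371² = 0.133956 + 0.000027 + 0.002652 + 0.053824 + 0.011707 + 0.056216 = 0.258382
B = 1 / 0.258382 = 3.8702

3.87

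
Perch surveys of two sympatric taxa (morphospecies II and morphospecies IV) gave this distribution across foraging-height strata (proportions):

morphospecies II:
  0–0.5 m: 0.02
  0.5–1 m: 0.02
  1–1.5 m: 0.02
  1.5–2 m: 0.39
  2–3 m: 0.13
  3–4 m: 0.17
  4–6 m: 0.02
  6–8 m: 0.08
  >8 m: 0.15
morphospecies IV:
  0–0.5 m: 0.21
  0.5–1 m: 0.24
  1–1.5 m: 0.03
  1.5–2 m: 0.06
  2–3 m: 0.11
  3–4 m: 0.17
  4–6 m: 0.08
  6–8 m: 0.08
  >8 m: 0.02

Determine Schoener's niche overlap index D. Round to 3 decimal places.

0.520

Σ|p₁ᵢ − p₂ᵢ| = 0.19 + 0.22 + 0.01 + 0.33 + 0.02 + 0.00 + 0.06 + 0.00 + 0.13 = 0.96
D = 1 − ½ × 0.96 = 1 − 0.480 = 0.52000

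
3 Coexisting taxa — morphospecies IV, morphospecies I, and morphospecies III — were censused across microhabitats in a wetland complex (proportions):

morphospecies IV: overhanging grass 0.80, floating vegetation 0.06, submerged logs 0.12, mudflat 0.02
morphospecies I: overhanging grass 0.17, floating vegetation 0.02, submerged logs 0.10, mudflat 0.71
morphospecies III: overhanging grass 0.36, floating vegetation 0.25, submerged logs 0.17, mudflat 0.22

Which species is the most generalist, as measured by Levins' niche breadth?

Σp_IVᵢ² = 0.80² + 0.06² + 0.12² + 0.02² = 0.6400 + 0.0036 + 0.0144 + 0.0004 = 0.6584
B_IV = 1 / 0.6584 = 1.5188
Σp_Iᵢ² = 0.17² + 0.02² + 0.10² + 0.71² = 0.0289 + 0.0004 + 0.0100 + 0.5041 = 0.5434
B_I = 1 / 0.5434 = 1.8403
Σp_IIIᵢ² = 0.36² + 0.25² + 0.17² + 0.22² = 0.1296 + 0.0625 + 0.0289 + 0.0484 = 0.2694
B_III = 1 / 0.2694 = 3.7120
Highest B → broadest niche (most generalist): morphospecies III (B = 3.71).

morphospecies III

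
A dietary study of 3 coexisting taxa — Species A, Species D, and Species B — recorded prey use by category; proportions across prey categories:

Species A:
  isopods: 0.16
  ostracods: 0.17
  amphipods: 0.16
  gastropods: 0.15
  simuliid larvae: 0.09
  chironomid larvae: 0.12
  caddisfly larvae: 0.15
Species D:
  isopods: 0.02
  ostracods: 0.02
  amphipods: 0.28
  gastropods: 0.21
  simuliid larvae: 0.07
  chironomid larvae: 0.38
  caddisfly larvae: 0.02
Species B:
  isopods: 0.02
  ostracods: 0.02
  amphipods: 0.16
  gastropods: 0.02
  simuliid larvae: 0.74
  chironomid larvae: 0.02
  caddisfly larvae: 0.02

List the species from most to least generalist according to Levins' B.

Species A > Species D > Species B

Σp_Aᵢ² = 0.16² + 0.17² + 0.16² + 0.15² + 0.09² + 0.12² + 0.15² = 0.0256 + 0.0289 + 0.0256 + 0.0225 + 0.0081 + 0.0144 + 0.0225 = 0.1476
B_A = 1 / 0.1476 = 6.7751
Σp_Dᵢ² = 0.02² + 0.02² + 0.28² + 0.21² + 0.07² + 0.38² + 0.02² = 0.0004 + 0.0004 + 0.0784 + 0.0441 + 0.0049 + 0.1444 + 0.0004 = 0.2730
B_D = 1 / 0.2730 = 3.6630
Σp_Bᵢ² = 0.02² + 0.02² + 0.16² + 0.02² + 0.74² + 0.02² + 0.02² = 0.0004 + 0.0004 + 0.0256 + 0.0004 + 0.5476 + 0.0004 + 0.0004 = 0.5752
B_B = 1 / 0.5752 = 1.7385
Ranking by B (broadest → narrowest): Species A (6.78) > Species D (3.66) > Species B (1.74)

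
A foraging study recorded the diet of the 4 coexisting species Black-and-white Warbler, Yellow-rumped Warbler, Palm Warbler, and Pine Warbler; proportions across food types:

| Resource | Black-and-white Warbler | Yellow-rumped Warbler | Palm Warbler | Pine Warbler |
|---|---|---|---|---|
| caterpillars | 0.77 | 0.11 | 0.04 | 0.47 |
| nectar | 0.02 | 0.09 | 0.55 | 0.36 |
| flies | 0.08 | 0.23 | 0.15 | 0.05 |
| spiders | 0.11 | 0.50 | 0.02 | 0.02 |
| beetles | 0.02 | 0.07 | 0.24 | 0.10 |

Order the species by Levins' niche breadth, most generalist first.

Σp_Blacᵢ² = 0.77² + 0.02² + 0.08² + 0.11² + 0.02² = 0.5929 + 0.0004 + 0.0064 + 0.0121 + 0.0004 = 0.6122
B_Blac = 1 / 0.6122 = 1.6335
Σp_Yellᵢ² = 0.11² + 0.09² + 0.23² + 0.50² + 0.07² = 0.0121 + 0.0081 + 0.0529 + 0.2500 + 0.0049 = 0.3280
B_Yell = 1 / 0.3280 = 3.0488
Σp_Palmᵢ² = 0.04² + 0.55² + 0.15² + 0.02² + 0.24² = 0.0016 + 0.3025 + 0.0225 + 0.0004 + 0.0576 = 0.3846
B_Palm = 1 / 0.3846 = 2.6001
Σp_Pineᵢ² = 0.47² + 0.36² + 0.05² + 0.02² + 0.10² = 0.2209 + 0.1296 + 0.0025 + 0.0004 + 0.0100 = 0.3634
B_Pine = 1 / 0.3634 = 2.7518
Ranking by B (broadest → narrowest): Yellow-rumped Warbler (3.05) > Pine Warbler (2.75) > Palm Warbler (2.60) > Black-and-white Warbler (1.63)

Yellow-rumped Warbler > Pine Warbler > Palm Warbler > Black-and-white Warbler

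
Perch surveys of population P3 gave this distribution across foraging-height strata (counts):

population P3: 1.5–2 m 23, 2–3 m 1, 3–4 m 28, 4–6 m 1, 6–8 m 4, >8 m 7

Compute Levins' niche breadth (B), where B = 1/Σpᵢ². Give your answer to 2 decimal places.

Proportions for population P3 (n=64): 23/64=0.3594, 1/64=0.0156, 28/64=0.4375, 1/64=0.0156, 4/64=0.0625, 7/64=0.1094
Σpᵢ² = 0.3594² + 0.0156² + 0.4375² + 0.0156² + 0.0625² + 0.1094² = 0.129168 + 0.000243 + 0.191406 + 0.000243 + 0.003906 + 0.011968 = 0.336934
B = 1 / 0.336934 = 2.9679

2.97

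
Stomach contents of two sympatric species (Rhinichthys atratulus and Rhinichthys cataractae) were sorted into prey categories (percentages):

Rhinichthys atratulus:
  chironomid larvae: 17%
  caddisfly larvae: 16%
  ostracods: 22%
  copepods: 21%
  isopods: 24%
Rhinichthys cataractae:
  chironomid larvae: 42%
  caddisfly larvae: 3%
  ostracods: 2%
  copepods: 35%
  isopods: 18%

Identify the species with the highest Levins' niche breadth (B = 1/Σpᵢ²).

Rhinichthys atratulus

Convert percentages to proportions (divide by 100).
Σp_atraᵢ² = 0.17² + 0.16² + 0.22² + 0.21² + 0.24² = 0.0289 + 0.0256 + 0.0484 + 0.0441 + 0.0576 = 0.2046
B_atra = 1 / 0.2046 = 4.8876
Σp_cataᵢ² = 0.42² + 0.03² + 0.02² + 0.35² + 0.18² = 0.1764 + 0.0009 + 0.0004 + 0.1225 + 0.0324 = 0.3326
B_cata = 1 / 0.3326 = 3.0066
Highest B → broadest niche (most generalist): Rhinichthys atratulus (B = 4.89).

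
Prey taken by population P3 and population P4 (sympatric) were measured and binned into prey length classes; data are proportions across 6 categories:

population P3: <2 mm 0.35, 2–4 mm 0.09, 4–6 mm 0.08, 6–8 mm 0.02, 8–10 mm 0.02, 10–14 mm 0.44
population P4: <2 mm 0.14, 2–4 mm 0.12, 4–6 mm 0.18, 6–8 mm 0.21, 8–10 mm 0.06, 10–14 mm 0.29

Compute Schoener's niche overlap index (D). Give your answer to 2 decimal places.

Σ|p₁ᵢ − p₂ᵢ| = 0.21 + 0.03 + 0.10 + 0.19 + 0.04 + 0.15 = 0.72
D = 1 − ½ × 0.72 = 1 − 0.360 = 0.6400

0.64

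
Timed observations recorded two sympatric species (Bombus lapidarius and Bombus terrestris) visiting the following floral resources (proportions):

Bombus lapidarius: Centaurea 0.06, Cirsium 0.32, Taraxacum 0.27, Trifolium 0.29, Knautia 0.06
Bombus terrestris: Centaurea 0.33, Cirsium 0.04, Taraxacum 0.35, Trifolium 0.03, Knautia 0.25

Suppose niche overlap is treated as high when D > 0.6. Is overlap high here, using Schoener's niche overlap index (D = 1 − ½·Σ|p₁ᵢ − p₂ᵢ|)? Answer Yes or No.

No

Σ|p₁ᵢ − p₂ᵢ| = 0.27 + 0.28 + 0.08 + 0.26 + 0.19 = 1.08
D = 1 − ½ × 1.08 = 1 − 0.540 = 0.4600
D = 0.4600 < 0.6 → No.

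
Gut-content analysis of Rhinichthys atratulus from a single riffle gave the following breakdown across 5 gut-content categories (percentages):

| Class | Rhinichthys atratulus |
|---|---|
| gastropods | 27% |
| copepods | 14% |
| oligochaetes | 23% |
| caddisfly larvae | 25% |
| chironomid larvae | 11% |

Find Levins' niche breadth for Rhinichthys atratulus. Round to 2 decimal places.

Convert percentages to proportions (divide by 100).
Σpᵢ² = 0.27² + 0.14² + 0.23² + 0.25² + 0.11² = 0.0729 + 0.0196 + 0.0529 + 0.0625 + 0.0121 = 0.2200
B = 1 / 0.2200 = 4.5455

4.55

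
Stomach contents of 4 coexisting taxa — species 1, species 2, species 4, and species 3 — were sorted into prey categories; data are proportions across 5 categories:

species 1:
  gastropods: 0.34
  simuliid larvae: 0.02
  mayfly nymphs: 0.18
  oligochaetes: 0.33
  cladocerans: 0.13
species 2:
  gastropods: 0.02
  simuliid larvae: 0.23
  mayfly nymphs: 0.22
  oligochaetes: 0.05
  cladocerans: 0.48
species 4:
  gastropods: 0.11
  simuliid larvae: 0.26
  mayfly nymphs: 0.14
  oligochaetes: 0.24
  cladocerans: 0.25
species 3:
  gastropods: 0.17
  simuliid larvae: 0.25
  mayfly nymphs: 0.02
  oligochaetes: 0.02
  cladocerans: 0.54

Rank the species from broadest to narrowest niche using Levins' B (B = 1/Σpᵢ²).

Σp_1ᵢ² = 0.34² + 0.02² + 0.18² + 0.33² + 0.13² = 0.1156 + 0.0004 + 0.0324 + 0.1089 + 0.0169 = 0.2742
B_1 = 1 / 0.2742 = 3.6470
Σp_2ᵢ² = 0.02² + 0.23² + 0.22² + 0.05² + 0.48² = 0.0004 + 0.0529 + 0.0484 + 0.0025 + 0.2304 = 0.3346
B_2 = 1 / 0.3346 = 2.9886
Σp_4ᵢ² = 0.11² + 0.26² + 0.14² + 0.24² + 0.25² = 0.0121 + 0.0676 + 0.0196 + 0.0576 + 0.0625 = 0.2194
B_4 = 1 / 0.2194 = 4.5579
Σp_3ᵢ² = 0.17² + 0.25² + 0.02² + 0.02² + 0.54² = 0.0289 + 0.0625 + 0.0004 + 0.0004 + 0.2916 = 0.3838
B_3 = 1 / 0.3838 = 2.6055
Ranking by B (broadest → narrowest): species 4 (4.56) > species 1 (3.65) > species 2 (2.99) > species 3 (2.61)

species 4 > species 1 > species 2 > species 3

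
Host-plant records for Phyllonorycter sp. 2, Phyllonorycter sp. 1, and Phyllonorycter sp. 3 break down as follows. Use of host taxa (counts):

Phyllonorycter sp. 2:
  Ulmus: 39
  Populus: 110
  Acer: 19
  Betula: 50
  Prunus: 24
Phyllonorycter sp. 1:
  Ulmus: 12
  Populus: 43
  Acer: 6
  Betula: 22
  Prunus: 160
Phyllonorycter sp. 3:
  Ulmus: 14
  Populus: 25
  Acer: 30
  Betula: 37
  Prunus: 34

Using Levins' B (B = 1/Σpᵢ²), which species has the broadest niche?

Phyllonorycter sp. 3

Proportions for Phyllonorycter sp. 2 (n=242): 39/242=0.1612, 110/242=0.4545, 19/242=0.0785, 50/242=0.2066, 24/242=0.0992
Proportions for Phyllonorycter sp. 1 (n=243): 12/243=0.0494, 43/243=0.1770, 6/243=0.0247, 22/243=0.0905, 160/243=0.6584
Proportions for Phyllonorycter sp. 3 (n=140): 14/140=0.1000, 25/140=0.1786, 30/140=0.2143, 37/140=0.2643, 34/140=0.2429
Σp_2ᵢ² = 0.1612² + 0.4545² + 0.0785² + 0.2066² + 0.0992² = 0.025985 + 0.206570 + 0.006162 + 0.042684 + 0.009841 = 0.291242
B_2 = 1 / 0.291242 = 3.4336
Σp_1ᵢ² = 0.0494² + 0.1770² + 0.0247² + 0.0905² + 0.6584² = 0.002440 + 0.031329 + 0.000610 + 0.008190 + 0.433491 = 0.476060
B_1 = 1 / 0.476060 = 2.1006
Σp_3ᵢ² = 0.1000² + 0.1786² + 0.2143² + 0.2643² + 0.2429² = 0.010000 + 0.031898 + 0.045924 + 0.069854 + 0.059000 = 0.216676
B_3 = 1 / 0.216676 = 4.6152
Highest B → broadest niche (most generalist): Phyllonorycter sp. 3 (B = 4.62).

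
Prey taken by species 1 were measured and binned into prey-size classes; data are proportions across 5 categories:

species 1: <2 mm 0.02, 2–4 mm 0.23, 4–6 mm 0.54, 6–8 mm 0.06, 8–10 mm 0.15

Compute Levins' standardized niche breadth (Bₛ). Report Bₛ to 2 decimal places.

0.42

Σpᵢ² = 0.02² + 0.23² + 0.54² + 0.06² + 0.15² = 0.0004 + 0.0529 + 0.2916 + 0.0036 + 0.0225 = 0.3710
B = 1 / 0.3710 = 2.6954
Bₛ = (B − 1)/(n − 1) = (2.6954 − 1)/(5 − 1) = 1.6954/4 = 0.4239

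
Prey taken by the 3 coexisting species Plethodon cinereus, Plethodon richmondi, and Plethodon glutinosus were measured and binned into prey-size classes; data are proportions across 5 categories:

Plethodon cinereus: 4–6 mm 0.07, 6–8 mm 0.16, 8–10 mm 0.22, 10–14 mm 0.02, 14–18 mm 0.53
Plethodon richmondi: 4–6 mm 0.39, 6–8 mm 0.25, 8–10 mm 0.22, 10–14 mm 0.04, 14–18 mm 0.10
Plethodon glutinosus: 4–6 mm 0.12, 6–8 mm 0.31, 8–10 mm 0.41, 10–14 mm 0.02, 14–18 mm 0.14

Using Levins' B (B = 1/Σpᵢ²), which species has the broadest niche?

Plethodon richmondi

Σp_cineᵢ² = 0.07² + 0.16² + 0.22² + 0.02² + 0.53² = 0.0049 + 0.0256 + 0.0484 + 0.0004 + 0.2809 = 0.3602
B_cine = 1 / 0.3602 = 2.7762
Σp_richᵢ² = 0.39² + 0.25² + 0.22² + 0.04² + 0.10² = 0.1521 + 0.0625 + 0.0484 + 0.0016 + 0.0100 = 0.2746
B_rich = 1 / 0.2746 = 3.6417
Σp_glutᵢ² = 0.12² + 0.31² + 0.41² + 0.02² + 0.14² = 0.0144 + 0.0961 + 0.1681 + 0.0004 + 0.0196 = 0.2986
B_glut = 1 / 0.2986 = 3.3490
Highest B → broadest niche (most generalist): Plethodon richmondi (B = 3.64).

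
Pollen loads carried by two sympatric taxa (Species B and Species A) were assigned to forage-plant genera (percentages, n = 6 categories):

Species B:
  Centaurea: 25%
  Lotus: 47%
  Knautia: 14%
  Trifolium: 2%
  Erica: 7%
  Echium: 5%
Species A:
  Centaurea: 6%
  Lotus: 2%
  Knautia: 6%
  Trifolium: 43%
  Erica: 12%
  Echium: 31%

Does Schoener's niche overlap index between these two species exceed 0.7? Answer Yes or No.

No

Convert percentages to proportions (divide by 100).
Σ|p₁ᵢ − p₂ᵢ| = 0.19 + 0.45 + 0.08 + 0.41 + 0.05 + 0.26 = 1.44
D = 1 − ½ × 1.44 = 1 − 0.720 = 0.2800
D = 0.2800 < 0.7 → No.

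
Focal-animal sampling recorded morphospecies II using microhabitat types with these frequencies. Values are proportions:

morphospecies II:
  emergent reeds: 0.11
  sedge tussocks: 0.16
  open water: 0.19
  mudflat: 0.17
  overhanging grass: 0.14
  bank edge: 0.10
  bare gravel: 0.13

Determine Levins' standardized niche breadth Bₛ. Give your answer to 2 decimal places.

0.95

Σpᵢ² = 0.11² + 0.16² + 0.19² + 0.17² + 0.14² + 0.10² + 0.13² = 0.0121 + 0.0256 + 0.0361 + 0.0289 + 0.0196 + 0.0100 + 0.0169 = 0.1492
B = 1 / 0.1492 = 6.7024
Bₛ = (B − 1)/(n − 1) = (6.7024 − 1)/(7 − 1) = 5.7024/6 = 0.9504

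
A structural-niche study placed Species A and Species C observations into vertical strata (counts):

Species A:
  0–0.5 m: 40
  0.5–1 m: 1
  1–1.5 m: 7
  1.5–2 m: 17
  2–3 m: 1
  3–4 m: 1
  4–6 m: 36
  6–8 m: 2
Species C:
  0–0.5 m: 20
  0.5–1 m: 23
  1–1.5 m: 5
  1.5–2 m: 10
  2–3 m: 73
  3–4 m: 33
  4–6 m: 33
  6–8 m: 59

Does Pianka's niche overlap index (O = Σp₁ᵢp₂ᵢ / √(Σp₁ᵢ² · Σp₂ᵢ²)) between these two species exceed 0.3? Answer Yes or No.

Yes

Proportions for Species A (n=105): 40/105=0.3810, 1/105=0.0095, 7/105=0.0667, 17/105=0.1619, 1/105=0.0095, 1/105=0.0095, 36/105=0.3429, 2/105=0.0190
Proportions for Species C (n=256): 20/256=0.0781, 23/256=0.0898, 5/256=0.0195, 10/256=0.0391, 73/256=0.2852, 33/256=0.1289, 33/256=0.1289, 59/256=0.2305
Σ p₁ᵢp₂ᵢ = 0.029756 + 0.000853 + 0.001301 + 0.006330 + 0.002709 + 0.001225 + 0.044200 + 0.004380 = 0.090754
Σp_1ᵢ² = 0.3810² + 0.0095² + 0.0667² + 0.1619² + 0.0095² + 0.0095² + 0.3429² + 0.0190² = 0.145161 + 0.000090 + 0.004449 + 0.026212 + 0.000090 + 0.000090 + 0.117580 + 0.000361 = 0.294033
Σp_2ᵢ² = 0.0781² + 0.0898² + 0.0195² + 0.0391² + 0.2852² + 0.1289² + 0.1289² + 0.2305² = 0.006100 + 0.008064 + 0.000380 + 0.001529 + 0.081339 + 0.016615 + 0.016615 + 0.053130 = 0.183772
O = 0.090754 / √(0.294033 × 0.183772) = 0.090754 / 0.2324544 = 0.3904
O = 0.3904 > 0.3 → Yes.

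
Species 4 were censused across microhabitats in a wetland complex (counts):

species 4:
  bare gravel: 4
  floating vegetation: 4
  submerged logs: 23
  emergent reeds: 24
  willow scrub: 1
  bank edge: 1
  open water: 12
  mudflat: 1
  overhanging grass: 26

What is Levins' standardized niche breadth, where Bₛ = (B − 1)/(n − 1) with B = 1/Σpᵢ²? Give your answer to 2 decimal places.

0.46

Proportions for species 4 (n=96): 4/96=0.0417, 4/96=0.0417, 23/96=0.2396, 24/96=0.2500, 1/96=0.0104, 1/96=0.0104, 12/96=0.1250, 1/96=0.0104, 26/96=0.2708
Σpᵢ² = 0.0417² + 0.0417² + 0.2396² + 0.2500² + 0.0104² + 0.0104² + 0.1250² + 0.0104² + 0.2708² = 0.001739 + 0.001739 + 0.057408 + 0.062500 + 0.000108 + 0.000108 + 0.015625 + 0.000108 + 0.073333 = 0.212668
B = 1 / 0.212668 = 4.7022
Bₛ = (B − 1)/(n − 1) = (4.7022 − 1)/(9 − 1) = 3.7022/8 = 0.4628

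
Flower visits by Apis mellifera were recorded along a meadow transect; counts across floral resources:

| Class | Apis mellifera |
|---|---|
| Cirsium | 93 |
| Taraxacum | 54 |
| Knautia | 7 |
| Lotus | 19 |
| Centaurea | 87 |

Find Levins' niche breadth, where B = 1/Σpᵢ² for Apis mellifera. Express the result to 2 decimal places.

3.46

Proportions for Apis mellifera (n=260): 93/260=0.3577, 54/260=0.2077, 7/260=0.0269, 19/260=0.0731, 87/260=0.3346
Σpᵢ² = 0.3577² + 0.2077² + 0.0269² + 0.0731² + 0.3346² = 0.127949 + 0.043139 + 0.000724 + 0.005344 + 0.111957 = 0.289113
B = 1 / 0.289113 = 3.4589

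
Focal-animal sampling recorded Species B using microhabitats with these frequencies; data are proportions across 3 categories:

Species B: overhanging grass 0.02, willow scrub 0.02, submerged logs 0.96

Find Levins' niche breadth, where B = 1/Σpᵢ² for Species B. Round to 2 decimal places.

1.08

Σpᵢ² = 0.02² + 0.02² + 0.96² = 0.0004 + 0.0004 + 0.9216 = 0.9224
B = 1 / 0.9224 = 1.0841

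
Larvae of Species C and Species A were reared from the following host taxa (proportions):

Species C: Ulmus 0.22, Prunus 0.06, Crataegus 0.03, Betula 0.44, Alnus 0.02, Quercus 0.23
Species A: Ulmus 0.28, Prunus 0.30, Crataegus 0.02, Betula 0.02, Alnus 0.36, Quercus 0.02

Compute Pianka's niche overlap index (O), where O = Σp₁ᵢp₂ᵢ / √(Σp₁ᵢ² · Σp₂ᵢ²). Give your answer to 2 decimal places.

0.34

Σ p₁ᵢp₂ᵢ = 0.0616 + 0.0180 + 0.0006 + 0.0088 + 0.0072 + 0.0046 = 0.1008
Σp_1ᵢ² = 0.22² + 0.06² + 0.03² + 0.44² + 0.02² + 0.23² = 0.0484 + 0.0036 + 0.0009 + 0.1936 + 0.0004 + 0.0529 = 0.2998
Σp_2ᵢ² = 0.28² + 0.30² + 0.02² + 0.02² + 0.36² + 0.02² = 0.0784 + 0.0900 + 0.0004 + 0.0004 + 0.1296 + 0.0004 = 0.2992
O = 0.1008 / √(0.2998 × 0.2992) = 0.1008 / 0.29950 = 0.3366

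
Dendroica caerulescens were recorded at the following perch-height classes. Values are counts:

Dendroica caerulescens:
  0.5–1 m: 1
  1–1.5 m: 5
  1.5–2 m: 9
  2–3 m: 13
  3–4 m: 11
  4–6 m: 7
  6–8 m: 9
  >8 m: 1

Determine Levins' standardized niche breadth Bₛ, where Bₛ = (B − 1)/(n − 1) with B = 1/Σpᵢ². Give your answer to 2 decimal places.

0.71

Proportions for Dendroica caerulescens (n=56): 1/56=0.0179, 5/56=0.0893, 9/56=0.1607, 13/56=0.2321, 11/56=0.1964, 7/56=0.1250, 9/56=0.1607, 1/56=0.0179
Σpᵢ² = 0.0179² + 0.0893² + 0.1607² + 0.2321² + 0.1964² + 0.1250² + 0.1607² + 0.0179² = 0.000320 + 0.007974 + 0.025824 + 0.053870 + 0.038573 + 0.015625 + 0.025824 + 0.000320 = 0.168330
B = 1 / 0.168330 = 5.9407
Bₛ = (B − 1)/(n − 1) = (5.9407 − 1)/(8 − 1) = 4.9407/7 = 0.7058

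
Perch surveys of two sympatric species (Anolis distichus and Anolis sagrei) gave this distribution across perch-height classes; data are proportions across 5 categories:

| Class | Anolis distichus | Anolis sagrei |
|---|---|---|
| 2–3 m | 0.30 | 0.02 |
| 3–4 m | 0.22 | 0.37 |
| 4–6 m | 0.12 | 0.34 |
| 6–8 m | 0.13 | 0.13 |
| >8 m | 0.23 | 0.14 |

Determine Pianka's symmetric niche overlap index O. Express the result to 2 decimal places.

Σ p₁ᵢp₂ᵢ = 0.0060 + 0.0814 + 0.0408 + 0.0169 + 0.0322 = 0.1773
Σp_1ᵢ² = 0.30² + 0.22² + 0.12² + 0.13² + 0.23² = 0.0900 + 0.0484 + 0.0144 + 0.0169 + 0.0529 = 0.2226
Σp_2ᵢ² = 0.02² + 0.37² + 0.34² + 0.13² + 0.14² = 0.0004 + 0.1369 + 0.1156 + 0.0169 + 0.0196 = 0.2894
O = 0.1773 / √(0.2226 × 0.2894) = 0.1773 / 0.25381 = 0.6986

0.70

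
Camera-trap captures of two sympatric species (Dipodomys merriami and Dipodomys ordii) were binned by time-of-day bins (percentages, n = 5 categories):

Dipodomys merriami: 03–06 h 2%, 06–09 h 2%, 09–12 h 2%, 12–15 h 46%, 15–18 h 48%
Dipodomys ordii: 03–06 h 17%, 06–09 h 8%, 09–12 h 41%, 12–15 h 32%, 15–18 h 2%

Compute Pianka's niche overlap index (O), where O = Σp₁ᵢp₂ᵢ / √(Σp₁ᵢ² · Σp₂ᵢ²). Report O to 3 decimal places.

0.461

Convert percentages to proportions (divide by 100).
Σ p₁ᵢp₂ᵢ = 0.0034 + 0.0016 + 0.0082 + 0.1472 + 0.0096 = 0.1700
Σp_1ᵢ² = 0.02² + 0.02² + 0.02² + 0.46² + 0.48² = 0.0004 + 0.0004 + 0.0004 + 0.2116 + 0.2304 = 0.4432
Σp_2ᵢ² = 0.17² + 0.08² + 0.41² + 0.32² + 0.02² = 0.0289 + 0.0064 + 0.1681 + 0.1024 + 0.0004 = 0.3062
O = 0.1700 / √(0.4432 × 0.3062) = 0.1700 / 0.368385 = 0.46147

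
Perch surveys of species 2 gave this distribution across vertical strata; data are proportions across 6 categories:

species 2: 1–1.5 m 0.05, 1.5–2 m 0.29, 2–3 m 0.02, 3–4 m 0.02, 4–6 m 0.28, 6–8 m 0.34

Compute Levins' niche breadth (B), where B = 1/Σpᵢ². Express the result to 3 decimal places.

3.554

Σpᵢ² = 0.05² + 0.29² + 0.02² + 0.02² + 0.28² + 0.34² = 0.0025 + 0.0841 + 0.0004 + 0.0004 + 0.0784 + 0.1156 = 0.2814
B = 1 / 0.2814 = 3.55366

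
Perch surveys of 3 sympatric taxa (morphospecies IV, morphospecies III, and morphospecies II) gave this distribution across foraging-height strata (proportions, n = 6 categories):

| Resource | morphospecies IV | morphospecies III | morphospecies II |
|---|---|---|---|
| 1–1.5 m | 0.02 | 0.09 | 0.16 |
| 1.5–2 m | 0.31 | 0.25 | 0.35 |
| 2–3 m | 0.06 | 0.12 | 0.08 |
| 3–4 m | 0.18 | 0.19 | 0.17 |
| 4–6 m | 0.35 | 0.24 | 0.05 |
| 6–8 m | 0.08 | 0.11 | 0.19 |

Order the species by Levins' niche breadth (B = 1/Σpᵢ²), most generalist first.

morphospecies III > morphospecies II > morphospecies IV

Σp_IVᵢ² = 0.02² + 0.31² + 0.06² + 0.18² + 0.35² + 0.08² = 0.0004 + 0.0961 + 0.0036 + 0.0324 + 0.1225 + 0.0064 = 0.2614
B_IV = 1 / 0.2614 = 3.8256
Σp_IIIᵢ² = 0.09² + 0.25² + 0.12² + 0.19² + 0.24² + 0.11² = 0.0081 + 0.0625 + 0.0144 + 0.0361 + 0.0576 + 0.0121 = 0.1908
B_III = 1 / 0.1908 = 5.2411
Σp_IIᵢ² = 0.16² + 0.35² + 0.08² + 0.17² + 0.05² + 0.19² = 0.0256 + 0.1225 + 0.0064 + 0.0289 + 0.0025 + 0.0361 = 0.2220
B_II = 1 / 0.2220 = 4.5045
Ranking by B (broadest → narrowest): morphospecies III (5.24) > morphospecies II (4.50) > morphospecies IV (3.83)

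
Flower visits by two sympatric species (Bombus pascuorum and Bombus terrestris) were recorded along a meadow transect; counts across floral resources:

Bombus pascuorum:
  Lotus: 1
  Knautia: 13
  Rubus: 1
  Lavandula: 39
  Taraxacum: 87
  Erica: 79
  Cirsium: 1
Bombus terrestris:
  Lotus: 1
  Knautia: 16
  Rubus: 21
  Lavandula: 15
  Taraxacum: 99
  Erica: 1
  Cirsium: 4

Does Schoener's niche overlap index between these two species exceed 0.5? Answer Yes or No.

Proportions for Bombus pascuorum (n=221): 1/221=0.0045, 13/221=0.0588, 1/221=0.0045, 39/221=0.1765, 87/221=0.3937, 79/221=0.3575, 1/221=0.0045
Proportions for Bombus terrestris (n=157): 1/157=0.0064, 16/157=0.1019, 21/157=0.1338, 15/157=0.0955, 99/157=0.6306, 1/157=0.0064, 4/157=0.0255
Σ|p₁ᵢ − p₂ᵢ| = 0.0019 + 0.0431 + 0.1293 + 0.0810 + 0.2369 + 0.3511 + 0.0210 = 0.8643
D = 1 − ½ × 0.8643 = 1 − 0.43215 = 0.56785
D = 0.56785 > 0.5 → Yes.

Yes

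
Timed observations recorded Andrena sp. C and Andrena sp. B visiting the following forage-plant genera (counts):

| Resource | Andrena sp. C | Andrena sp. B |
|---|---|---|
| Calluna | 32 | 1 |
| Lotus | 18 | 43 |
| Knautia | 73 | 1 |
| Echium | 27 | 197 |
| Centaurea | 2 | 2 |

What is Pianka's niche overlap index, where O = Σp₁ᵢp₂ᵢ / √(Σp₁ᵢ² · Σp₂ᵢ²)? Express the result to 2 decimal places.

Proportions for Andrena sp. C (n=152): 32/152=0.2105, 18/152=0.1184, 73/152=0.4803, 27/152=0.1776, 2/152=0.0132
Proportions for Andrena sp. B (n=244): 1/244=0.0041, 43/244=0.1762, 1/244=0.0041, 197/244=0.8074, 2/244=0.0082
Σ p₁ᵢp₂ᵢ = 0.000863 + 0.020862 + 0.001969 + 0.143394 + 0.000108 = 0.167196
Σp_1ᵢ² = 0.2105² + 0.1184² + 0.4803² + 0.1776² + 0.0132² = 0.044310 + 0.014019 + 0.230688 + 0.031542 + 0.000174 = 0.320733
Σp_2ᵢ² = 0.0041² + 0.1762² + 0.0041² + 0.8074² + 0.0082² = 0.000017 + 0.031046 + 0.000017 + 0.651895 + 0.000067 = 0.683042
O = 0.167196 / √(0.320733 × 0.683042) = 0.167196 / 0.4680535 = 0.3572

0.36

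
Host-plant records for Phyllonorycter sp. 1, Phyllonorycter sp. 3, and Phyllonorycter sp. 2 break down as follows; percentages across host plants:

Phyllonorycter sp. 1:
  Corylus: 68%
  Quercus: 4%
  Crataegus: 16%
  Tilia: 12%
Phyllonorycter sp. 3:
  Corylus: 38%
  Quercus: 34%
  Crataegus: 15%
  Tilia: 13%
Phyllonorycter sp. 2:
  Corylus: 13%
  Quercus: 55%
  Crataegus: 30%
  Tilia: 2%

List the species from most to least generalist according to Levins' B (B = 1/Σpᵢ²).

Phyllonorycter sp. 3 > Phyllonorycter sp. 2 > Phyllonorycter sp. 1

Convert percentages to proportions (divide by 100).
Σp_1ᵢ² = 0.68² + 0.04² + 0.16² + 0.12² = 0.4624 + 0.0016 + 0.0256 + 0.0144 = 0.5040
B_1 = 1 / 0.5040 = 1.9841
Σp_3ᵢ² = 0.38² + 0.34² + 0.15² + 0.13² = 0.1444 + 0.1156 + 0.0225 + 0.0169 = 0.2994
B_3 = 1 / 0.2994 = 3.3400
Σp_2ᵢ² = 0.13² + 0.55² + 0.30² + 0.02² = 0.0169 + 0.3025 + 0.0900 + 0.0004 = 0.4098
B_2 = 1 / 0.4098 = 2.4402
Ranking by B (broadest → narrowest): Phyllonorycter sp. 3 (3.34) > Phyllonorycter sp. 2 (2.44) > Phyllonorycter sp. 1 (1.98)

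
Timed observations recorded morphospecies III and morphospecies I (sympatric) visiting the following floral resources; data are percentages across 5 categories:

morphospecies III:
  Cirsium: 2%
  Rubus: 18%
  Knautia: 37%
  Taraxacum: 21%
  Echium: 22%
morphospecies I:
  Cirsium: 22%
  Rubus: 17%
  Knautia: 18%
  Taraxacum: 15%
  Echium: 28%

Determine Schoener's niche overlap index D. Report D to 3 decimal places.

0.740

Convert percentages to proportions (divide by 100).
Σ|p₁ᵢ − p₂ᵢ| = 0.20 + 0.01 + 0.19 + 0.06 + 0.06 = 0.52
D = 1 − ½ × 0.52 = 1 − 0.260 = 0.74000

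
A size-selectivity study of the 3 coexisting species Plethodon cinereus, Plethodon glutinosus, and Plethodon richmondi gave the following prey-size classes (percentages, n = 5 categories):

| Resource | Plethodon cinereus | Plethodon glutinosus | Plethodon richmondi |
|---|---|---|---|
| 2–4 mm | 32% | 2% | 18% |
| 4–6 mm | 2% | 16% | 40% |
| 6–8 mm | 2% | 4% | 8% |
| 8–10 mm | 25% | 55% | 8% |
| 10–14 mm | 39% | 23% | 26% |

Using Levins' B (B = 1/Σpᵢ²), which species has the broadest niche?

Convert percentages to proportions (divide by 100).
Σp_cineᵢ² = 0.32² + 0.02² + 0.02² + 0.25² + 0.39² = 0.1024 + 0.0004 + 0.0004 + 0.0625 + 0.1521 = 0.3178
B_cine = 1 / 0.3178 = 3.1466
Σp_glutᵢ² = 0.02² + 0.16² + 0.04² + 0.55² + 0.23² = 0.0004 + 0.0256 + 0.0016 + 0.3025 + 0.0529 = 0.3830
B_glut = 1 / 0.3830 = 2.6110
Σp_richᵢ² = 0.18² + 0.40² + 0.08² + 0.08² + 0.26² = 0.0324 + 0.1600 + 0.0064 + 0.0064 + 0.0676 = 0.2728
B_rich = 1 / 0.2728 = 3.6657
Highest B → broadest niche (most generalist): Plethodon richmondi (B = 3.67).

Plethodon richmondi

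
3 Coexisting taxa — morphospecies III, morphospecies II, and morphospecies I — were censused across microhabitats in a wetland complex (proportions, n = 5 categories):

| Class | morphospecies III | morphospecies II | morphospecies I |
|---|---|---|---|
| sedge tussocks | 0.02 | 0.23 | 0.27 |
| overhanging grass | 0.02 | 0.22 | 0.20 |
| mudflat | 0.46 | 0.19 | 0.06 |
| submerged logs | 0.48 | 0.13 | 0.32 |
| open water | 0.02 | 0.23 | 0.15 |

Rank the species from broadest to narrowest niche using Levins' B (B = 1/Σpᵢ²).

Σp_IIIᵢ² = 0.02² + 0.02² + 0.46² + 0.48² + 0.02² = 0.0004 + 0.0004 + 0.2116 + 0.2304 + 0.0004 = 0.4432
B_III = 1 / 0.4432 = 2.2563
Σp_IIᵢ² = 0.23² + 0.22² + 0.19² + 0.13² + 0.23² = 0.0529 + 0.0484 + 0.0361 + 0.0169 + 0.0529 = 0.2072
B_II = 1 / 0.2072 = 4.8263
Σp_Iᵢ² = 0.27² + 0.20² + 0.06² + 0.32² + 0.15² = 0.0729 + 0.0400 + 0.0036 + 0.1024 + 0.0225 = 0.2414
B_I = 1 / 0.2414 = 4.1425
Ranking by B (broadest → narrowest): morphospecies II (4.83) > morphospecies I (4.14) > morphospecies III (2.26)

morphospecies II > morphospecies I > morphospecies III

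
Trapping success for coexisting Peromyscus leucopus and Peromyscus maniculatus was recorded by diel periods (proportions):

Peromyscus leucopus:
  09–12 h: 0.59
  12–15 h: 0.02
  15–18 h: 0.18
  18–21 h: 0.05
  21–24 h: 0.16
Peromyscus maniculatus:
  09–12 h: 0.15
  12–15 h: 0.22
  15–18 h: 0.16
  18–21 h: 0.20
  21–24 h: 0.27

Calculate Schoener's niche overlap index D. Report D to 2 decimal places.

0.54

Σ|p₁ᵢ − p₂ᵢ| = 0.44 + 0.20 + 0.02 + 0.15 + 0.11 = 0.92
D = 1 − ½ × 0.92 = 1 − 0.460 = 0.5400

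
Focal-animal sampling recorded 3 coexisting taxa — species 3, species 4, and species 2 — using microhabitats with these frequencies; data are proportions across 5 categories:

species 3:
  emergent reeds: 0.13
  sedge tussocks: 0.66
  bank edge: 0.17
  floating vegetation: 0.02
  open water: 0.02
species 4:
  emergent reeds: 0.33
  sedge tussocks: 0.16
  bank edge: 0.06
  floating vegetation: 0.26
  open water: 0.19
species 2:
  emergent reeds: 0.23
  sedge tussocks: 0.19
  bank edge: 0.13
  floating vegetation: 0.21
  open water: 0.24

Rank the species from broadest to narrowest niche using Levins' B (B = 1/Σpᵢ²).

species 2 > species 4 > species 3

Σp_3ᵢ² = 0.13² + 0.66² + 0.17² + 0.02² + 0.02² = 0.0169 + 0.4356 + 0.0289 + 0.0004 + 0.0004 = 0.4822
B_3 = 1 / 0.4822 = 2.0738
Σp_4ᵢ² = 0.33² + 0.16² + 0.06² + 0.26² + 0.19² = 0.1089 + 0.0256 + 0.0036 + 0.0676 + 0.0361 = 0.2418
B_4 = 1 / 0.2418 = 4.1356
Σp_2ᵢ² = 0.23² + 0.19² + 0.13² + 0.21² + 0.24² = 0.0529 + 0.0361 + 0.0169 + 0.0441 + 0.0576 = 0.2076
B_2 = 1 / 0.2076 = 4.8170
Ranking by B (broadest → narrowest): species 2 (4.82) > species 4 (4.14) > species 3 (2.07)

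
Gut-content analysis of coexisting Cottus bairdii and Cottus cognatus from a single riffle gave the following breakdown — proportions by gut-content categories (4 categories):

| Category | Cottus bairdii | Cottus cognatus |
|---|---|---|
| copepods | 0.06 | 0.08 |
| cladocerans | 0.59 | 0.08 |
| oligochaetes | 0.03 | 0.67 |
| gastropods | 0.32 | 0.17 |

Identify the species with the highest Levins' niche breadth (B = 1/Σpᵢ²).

Σp_bairᵢ² = 0.06² + 0.59² + 0.03² + 0.32² = 0.0036 + 0.3481 + 0.0009 + 0.1024 = 0.4550
B_bair = 1 / 0.4550 = 2.1978
Σp_cognᵢ² = 0.08² + 0.08² + 0.67² + 0.17² = 0.0064 + 0.0064 + 0.4489 + 0.0289 = 0.4906
B_cogn = 1 / 0.4906 = 2.0383
Highest B → broadest niche (most generalist): Cottus bairdii (B = 2.20).

Cottus bairdii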